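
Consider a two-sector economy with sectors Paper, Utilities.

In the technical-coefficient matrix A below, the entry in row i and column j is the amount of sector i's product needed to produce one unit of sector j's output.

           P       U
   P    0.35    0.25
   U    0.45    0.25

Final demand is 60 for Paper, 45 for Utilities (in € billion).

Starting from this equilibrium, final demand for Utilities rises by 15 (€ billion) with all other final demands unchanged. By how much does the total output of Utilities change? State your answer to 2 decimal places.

Δx_U = 26.00

I − A =
  [   0.65    -0.25]
  [  -0.45     0.75]
det(I−A) = (0.65)(0.75) − (-0.25)(-0.45) = 0.3750
adj(I−A) = [[0.75, 0.25], [0.45, 0.65]]
(I − A)⁻¹ = adj(I−A) / det(I−A) ≈
  [   2.0000     0.6667]
  [   1.2000     1.7333]
Δx = (I − A)⁻¹ Δd with Δd having +15 in the Utilities component and 0 elsewhere.
So Δx_U = L_UU · (+15), where L_UU = adj(I−A)_UU / det(I−A) = 0.65 / 0.3750.
Δx_U = 0.65 × (+15) / 0.3750 = 9.75 / 0.3750 = 26.00.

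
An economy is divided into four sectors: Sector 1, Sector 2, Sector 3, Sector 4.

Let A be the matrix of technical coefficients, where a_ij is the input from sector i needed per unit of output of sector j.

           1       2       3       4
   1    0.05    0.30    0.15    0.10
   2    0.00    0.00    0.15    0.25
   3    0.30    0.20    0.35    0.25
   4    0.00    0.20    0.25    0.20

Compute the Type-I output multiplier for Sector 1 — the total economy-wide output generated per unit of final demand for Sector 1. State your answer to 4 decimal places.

m_1 = 2.4549

I − A =
  [   0.95    -0.30    -0.15    -0.10]
  [   0.00     1.00    -0.15    -0.25]
  [  -0.30    -0.20     0.65    -0.25]
  [   0.00    -0.20    -0.25     0.80]
Compute the cofactors C_ij = (−1)^(i+j)·(3×3 minor ij) of I−A; the adjugate is their transpose:
adj(I−A) = Cᵀ =
  [ 0.381000   0.186750   0.195250   0.167000]
  [ 0.054750   0.391125   0.173375   0.183250]
  [ 0.225000   0.277500   0.712500   0.337500]
  [ 0.084000   0.184500   0.266000   0.530500]
det(I−A) = Σ_j (I−A)_1j·C_1j = (0.95)(0.381000) + (-0.30)(0.054750) + (-0.15)(0.225000) + (-0.10)(0.084000) = 0.303375
(I − A)⁻¹ = adj(I−A) / det(I−A) ≈
  [   1.25587     0.61557     0.64359     0.55047]
  [   0.18047     1.28925     0.57149     0.60404]
  [   0.74166     0.91471     2.34858     1.11248]
  [   0.27689     0.60816     0.87680     1.74866]
The output multiplier for sector j is the column-j sum of the Leontief inverse (I − A)⁻¹ = adj(I−A) / det(I−A).
Column 1 of adj(I−A): (0.381000, 0.054750, 0.225000, 0.084000); det(I−A) = 0.303375.
m_1 = (0.381000 + 0.054750 + 0.225000 + 0.084000) / 0.303375 = 0.74475 / 0.303375 ≈ 2.4549.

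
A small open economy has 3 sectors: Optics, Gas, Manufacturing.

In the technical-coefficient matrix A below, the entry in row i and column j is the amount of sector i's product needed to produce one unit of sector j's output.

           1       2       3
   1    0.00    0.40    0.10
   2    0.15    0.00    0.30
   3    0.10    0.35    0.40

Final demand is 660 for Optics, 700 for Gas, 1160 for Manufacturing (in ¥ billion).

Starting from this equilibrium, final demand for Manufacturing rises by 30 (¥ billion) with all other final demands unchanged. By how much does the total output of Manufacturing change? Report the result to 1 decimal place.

I − A =
  [   1.00    -0.40    -0.10]
  [  -0.15     1.00    -0.30]
  [  -0.10    -0.35     0.60]
Cofactors of I−A, C_ij = (−1)^(i+j)·(minor ij) (rows/columns in the sector order above):
  C_11 = (1.00)(0.60) − (-0.30)(-0.35) = 0.4950
  C_12 = −[(-0.15)(0.60) − (-0.30)(-0.10)] = 0.1200
  C_13 = (-0.15)(-0.35) − (1.00)(-0.10) = 0.1525
  C_21 = −[(-0.40)(0.60) − (-0.10)(-0.35)] = 0.2750
  C_22 = (1.00)(0.60) − (-0.10)(-0.10) = 0.5900
  C_23 = −[(1.00)(-0.35) − (-0.40)(-0.10)] = 0.3900
  C_31 = (-0.40)(-0.30) − (-0.10)(1.00) = 0.2200
  C_32 = −[(1.00)(-0.30) − (-0.10)(-0.15)] = 0.3150
  C_33 = (1.00)(1.00) − (-0.40)(-0.15) = 0.9400
det(I−A) = Σ_j (I−A)_1j·C_1j = (1.00)(0.4950) + (-0.40)(0.1200) + (-0.10)(0.1525) = 0.43175
adj(I−A) = Cᵀ =
  [ 0.4950   0.2750   0.2200]
  [ 0.1200   0.5900   0.3150]
  [ 0.1525   0.3900   0.9400]
(I − A)⁻¹ = adj(I−A) / det(I−A) ≈
  [   1.1465     0.6369     0.5096]
  [   0.2779     1.3665     0.7296]
  [   0.3532     0.9033     2.1772]
Δx = (I − A)⁻¹ Δd with Δd having +30 in the Manufacturing component and 0 elsewhere.
So Δx_3 = L_33 · (+30), where L_33 = adj(I−A)_33 / det(I−A) = 0.9400 / 0.43175.
Δx_3 = 0.9400 × (+30) / 0.43175 = 28.20 / 0.43175 ≈ 65.3.

Δx_3 = 65.3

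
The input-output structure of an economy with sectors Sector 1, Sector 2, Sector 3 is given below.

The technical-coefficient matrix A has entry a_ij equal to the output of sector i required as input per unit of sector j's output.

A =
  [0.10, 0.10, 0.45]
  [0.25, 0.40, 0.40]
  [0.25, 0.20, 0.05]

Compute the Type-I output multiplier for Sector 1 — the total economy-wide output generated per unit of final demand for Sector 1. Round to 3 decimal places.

m_1 = 3.239

I − A =
  [   0.90    -0.10    -0.45]
  [  -0.25     0.60    -0.40]
  [  -0.25    -0.20     0.95]
Cofactors of I−A, C_ij = (−1)^(i+j)·(minor ij) (rows/columns in the sector order above):
  C_11 = (0.60)(0.95) − (-0.40)(-0.20) = 0.4900
  C_12 = −[(-0.25)(0.95) − (-0.40)(-0.25)] = 0.3375
  C_13 = (-0.25)(-0.20) − (0.60)(-0.25) = 0.2000
  C_21 = −[(-0.10)(0.95) − (-0.45)(-0.20)] = 0.1850
  C_22 = (0.90)(0.95) − (-0.45)(-0.25) = 0.7425
  C_23 = −[(0.90)(-0.20) − (-0.10)(-0.25)] = 0.2050
  C_31 = (-0.10)(-0.40) − (-0.45)(0.60) = 0.3100
  C_32 = −[(0.90)(-0.40) − (-0.45)(-0.25)] = 0.4725
  C_33 = (0.90)(0.60) − (-0.10)(-0.25) = 0.5150
det(I−A) = Σ_j (I−A)_1j·C_1j = (0.90)(0.4900) + (-0.10)(0.3375) + (-0.45)(0.2000) = 0.31725
adj(I−A) = Cᵀ =
  [ 0.4900   0.1850   0.3100]
  [ 0.3375   0.7425   0.4725]
  [ 0.2000   0.2050   0.5150]
(I − A)⁻¹ = adj(I−A) / det(I−A) ≈
  [   1.5445     0.5831     0.9771]
  [   1.0638     2.3404     1.4894]
  [   0.6304     0.6462     1.6233]
The output multiplier for sector j is the column-j sum of the Leontief inverse (I − A)⁻¹ = adj(I−A) / det(I−A).
Column 1 of adj(I−A): (0.4900, 0.3375, 0.2000); det(I−A) = 0.31725.
m_1 = (0.4900 + 0.3375 + 0.2000) / 0.31725 = 1.0275 / 0.31725 ≈ 3.239.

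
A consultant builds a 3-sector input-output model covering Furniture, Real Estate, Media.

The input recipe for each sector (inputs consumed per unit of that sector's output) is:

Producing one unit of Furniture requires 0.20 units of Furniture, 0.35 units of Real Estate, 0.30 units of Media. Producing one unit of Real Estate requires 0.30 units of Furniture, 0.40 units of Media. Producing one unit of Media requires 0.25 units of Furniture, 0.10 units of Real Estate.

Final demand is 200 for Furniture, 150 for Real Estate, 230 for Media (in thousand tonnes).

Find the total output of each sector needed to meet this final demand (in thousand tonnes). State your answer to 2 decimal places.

I − A =
  [   0.80    -0.30    -0.25]
  [  -0.35     1.00    -0.10]
  [  -0.30    -0.40     1.00]
Cofactors of I−A, C_ij = (−1)^(i+j)·(minor ij) (rows/columns in the sector order above):
  C_11 = (1.00)(1.00) − (-0.10)(-0.40) = 0.9600
  C_12 = −[(-0.35)(1.00) − (-0.10)(-0.30)] = 0.3800
  C_13 = (-0.35)(-0.40) − (1.00)(-0.30) = 0.4400
  C_21 = −[(-0.30)(1.00) − (-0.25)(-0.40)] = 0.4000
  C_22 = (0.80)(1.00) − (-0.25)(-0.30) = 0.7250
  C_23 = −[(0.80)(-0.40) − (-0.30)(-0.30)] = 0.4100
  C_31 = (-0.30)(-0.10) − (-0.25)(1.00) = 0.2800
  C_32 = −[(0.80)(-0.10) − (-0.25)(-0.35)] = 0.1675
  C_33 = (0.80)(1.00) − (-0.30)(-0.35) = 0.6950
det(I−A) = Σ_j (I−A)_1j·C_1j = (0.80)(0.9600) + (-0.30)(0.3800) + (-0.25)(0.4400) = 0.5440
adj(I−A) = Cᵀ =
  [ 0.9600   0.4000   0.2800]
  [ 0.3800   0.7250   0.1675]
  [ 0.4400   0.4100   0.6950]
(I − A)⁻¹ = adj(I−A) / det(I−A) ≈
  [   1.7647     0.7353     0.5147]
  [   0.6985     1.3327     0.3079]
  [   0.8088     0.7537     1.2776]
x = (I − A)⁻¹ d = adj(I−A)·d / det(I−A), with det(I−A) = 0.5440:
  x_1 = (0.9600·200 + 0.4000·150 + 0.2800·230) / 0.5440 = 316.40 / 0.5440 ≈ 581.62
  x_2 = (0.3800·200 + 0.7250·150 + 0.1675·230) / 0.5440 = 223.275 / 0.5440 ≈ 410.43
  x_3 = (0.4400·200 + 0.4100·150 + 0.6950·230) / 0.5440 = 309.35 / 0.5440 ≈ 568.66

x_1 = 581.62, x_2 = 410.43, x_3 = 568.66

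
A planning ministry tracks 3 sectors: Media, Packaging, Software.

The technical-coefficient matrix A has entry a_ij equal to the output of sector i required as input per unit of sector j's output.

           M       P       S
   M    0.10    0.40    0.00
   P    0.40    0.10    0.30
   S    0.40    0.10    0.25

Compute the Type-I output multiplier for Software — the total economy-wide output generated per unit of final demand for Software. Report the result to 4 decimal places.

m_S = 2.5212

I − A =
  [   0.90    -0.40     0.00]
  [  -0.40     0.90    -0.30]
  [  -0.40    -0.10     0.75]
Cofactors of I−A, C_ij = (−1)^(i+j)·(minor ij) (rows/columns in the sector order above):
  C_11 = (0.90)(0.75) − (-0.30)(-0.10) = 0.6450
  C_12 = −[(-0.40)(0.75) − (-0.30)(-0.40)] = 0.4200
  C_13 = (-0.40)(-0.10) − (0.90)(-0.40) = 0.4000
  C_21 = −[(-0.40)(0.75) − (0.00)(-0.10)] = 0.3000
  C_22 = (0.90)(0.75) − (0.00)(-0.40) = 0.6750
  C_23 = −[(0.90)(-0.10) − (-0.40)(-0.40)] = 0.2500
  C_31 = (-0.40)(-0.30) − (0.00)(0.90) = 0.1200
  C_32 = −[(0.90)(-0.30) − (0.00)(-0.40)] = 0.2700
  C_33 = (0.90)(0.90) − (-0.40)(-0.40) = 0.6500
det(I−A) = Σ_j (I−A)_1j·C_1j = (0.90)(0.6450) + (-0.40)(0.4200) + (0.00)(0.4000) = 0.4125
adj(I−A) = Cᵀ =
  [ 0.6450   0.3000   0.1200]
  [ 0.4200   0.6750   0.2700]
  [ 0.4000   0.2500   0.6500]
(I − A)⁻¹ = adj(I−A) / det(I−A) ≈
  [   1.56364     0.72727     0.29091]
  [   1.01818     1.63636     0.65455]
  [   0.96970     0.60606     1.57576]
The output multiplier for sector j is the column-j sum of the Leontief inverse (I − A)⁻¹ = adj(I−A) / det(I−A).
Column S of adj(I−A): (0.1200, 0.2700, 0.6500); det(I−A) = 0.4125.
m_S = (0.1200 + 0.2700 + 0.6500) / 0.4125 = 1.04 / 0.4125 ≈ 2.5212.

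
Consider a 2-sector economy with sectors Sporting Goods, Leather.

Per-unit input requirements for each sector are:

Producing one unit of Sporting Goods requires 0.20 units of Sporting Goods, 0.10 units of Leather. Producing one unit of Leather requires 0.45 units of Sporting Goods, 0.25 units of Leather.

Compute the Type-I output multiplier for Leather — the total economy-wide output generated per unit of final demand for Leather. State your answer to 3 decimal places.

I − A =
  [   0.80    -0.45]
  [  -0.10     0.75]
det(I−A) = (0.80)(0.75) − (-0.45)(-0.10) = 0.5550
adj(I−A) = [[0.75, 0.45], [0.10, 0.80]]
(I − A)⁻¹ = adj(I−A) / det(I−A) ≈
  [   1.3514     0.8108]
  [   0.1802     1.4414]
The output multiplier for sector j is the column-j sum of the Leontief inverse (I − A)⁻¹ = adj(I−A) / det(I−A).
Column 2 of adj(I−A): (0.45, 0.80); det(I−A) = 0.5550.
m_2 = (0.45 + 0.80) / 0.5550 = 1.25 / 0.5550 ≈ 2.252.

m_2 = 2.252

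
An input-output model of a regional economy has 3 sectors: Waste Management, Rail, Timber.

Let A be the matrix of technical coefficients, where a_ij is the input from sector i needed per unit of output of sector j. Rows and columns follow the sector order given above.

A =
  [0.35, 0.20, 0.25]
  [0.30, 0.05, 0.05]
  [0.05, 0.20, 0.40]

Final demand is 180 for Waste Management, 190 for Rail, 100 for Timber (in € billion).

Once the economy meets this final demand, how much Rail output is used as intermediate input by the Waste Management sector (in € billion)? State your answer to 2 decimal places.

I − A =
  [   0.65    -0.20    -0.25]
  [  -0.30     0.95    -0.05]
  [  -0.05    -0.20     0.60]
Cofactors of I−A, C_ij = (−1)^(i+j)·(minor ij) (rows/columns in the sector order above):
  C_11 = (0.95)(0.60) − (-0.05)(-0.20) = 0.5600
  C_12 = −[(-0.30)(0.60) − (-0.05)(-0.05)] = 0.1825
  C_13 = (-0.30)(-0.20) − (0.95)(-0.05) = 0.1075
  C_21 = −[(-0.20)(0.60) − (-0.25)(-0.20)] = 0.1700
  C_22 = (0.65)(0.60) − (-0.25)(-0.05) = 0.3775
  C_23 = −[(0.65)(-0.20) − (-0.20)(-0.05)] = 0.1400
  C_31 = (-0.20)(-0.05) − (-0.25)(0.95) = 0.2475
  C_32 = −[(0.65)(-0.05) − (-0.25)(-0.30)] = 0.1075
  C_33 = (0.65)(0.95) − (-0.20)(-0.30) = 0.5575
det(I−A) = Σ_j (I−A)_1j·C_1j = (0.65)(0.5600) + (-0.20)(0.1825) + (-0.25)(0.1075) = 0.300625
adj(I−A) = Cᵀ =
  [ 0.5600   0.1700   0.2475]
  [ 0.1825   0.3775   0.1075]
  [ 0.1075   0.1400   0.5575]
(I − A)⁻¹ = adj(I−A) / det(I−A) ≈
  [   1.8628     0.5655     0.8233]
  [   0.6071     1.2557     0.3576]
  [   0.3576     0.4657     1.8545]
First solve x = (I − A)⁻¹ d = adj(I−A)·d / det(I−A); in particular x_1 = (0.5600·180 + 0.1700·190 + 0.2475·100) / 0.300625 = 157.85 / 0.300625 ≈ 525.0728.
Intermediate flow from 2 to 1: z_21 = a_21 · x_1 = 0.30 × 157.85 / 0.300625 = 47.355 / 0.300625 ≈ 157.52.

z_21 = 157.52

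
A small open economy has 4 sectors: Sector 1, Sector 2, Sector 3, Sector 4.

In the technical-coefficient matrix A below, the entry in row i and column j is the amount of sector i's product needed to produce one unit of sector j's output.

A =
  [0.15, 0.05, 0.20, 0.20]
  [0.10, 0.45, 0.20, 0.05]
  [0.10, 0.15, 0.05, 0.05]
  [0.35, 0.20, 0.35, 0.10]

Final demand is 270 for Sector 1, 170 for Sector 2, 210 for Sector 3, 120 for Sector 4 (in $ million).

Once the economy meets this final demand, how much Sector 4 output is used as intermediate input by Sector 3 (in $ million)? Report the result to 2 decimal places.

I − A =
  [   0.85    -0.05    -0.20    -0.20]
  [  -0.10     0.55    -0.20    -0.05]
  [  -0.10    -0.15     0.95    -0.05]
  [  -0.35    -0.20    -0.35     0.90]
Compute the cofactors C_ij = (−1)^(i+j)·(3×3 minor ij) of I−A; the adjugate is their transpose:
adj(I−A) = Cᵀ =
  [ 0.419500   0.119375   0.153375   0.108375]
  [ 0.123625   0.616875   0.182375   0.071875]
  [ 0.075250   0.122125   0.364375   0.043750]
  [ 0.219875   0.231000   0.241875   0.398875]
det(I−A) = Σ_j (I−A)_1j·C_1j = (0.85)(0.419500) + (-0.05)(0.123625) + (-0.20)(0.075250) + (-0.20)(0.219875) = 0.29136875
(I − A)⁻¹ = adj(I−A) / det(I−A) ≈
  [   1.4398     0.4097     0.5264     0.3720]
  [   0.4243     2.1172     0.6259     0.2467]
  [   0.2583     0.4191     1.2506     0.1502]
  [   0.7546     0.7928     0.8301     1.3690]
First solve x = (I − A)⁻¹ d = adj(I−A)·d / det(I−A); in particular x_3 = (0.075250·270 + 0.122125·170 + 0.364375·210 + 0.043750·120) / 0.29136875 = 122.8475 / 0.29136875 ≈ 421.6221.
Intermediate flow from 4 to 3: z_43 = a_43 · x_3 = 0.35 × 122.8475 / 0.29136875 = 42.996625 / 0.29136875 ≈ 147.57.

z_43 = 147.57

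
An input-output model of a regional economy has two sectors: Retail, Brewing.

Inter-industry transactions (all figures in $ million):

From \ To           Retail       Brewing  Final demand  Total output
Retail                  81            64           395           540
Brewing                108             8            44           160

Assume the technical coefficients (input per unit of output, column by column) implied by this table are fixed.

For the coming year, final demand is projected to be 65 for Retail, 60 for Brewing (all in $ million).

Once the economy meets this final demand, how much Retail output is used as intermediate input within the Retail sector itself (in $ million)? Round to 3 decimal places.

z_11 = 17.680

Technical coefficients a_ij = z_ij / X_j:
  a_11 = 81/540 = 0.15, a_21 = 108/540 = 0.20
  a_12 = 64/160 = 0.40, a_22 = 8/160 = 0.05
I − A =
  [   0.85    -0.40]
  [  -0.20     0.95]
det(I−A) = (0.85)(0.95) − (-0.40)(-0.20) = 0.7275
adj(I−A) = [[0.95, 0.40], [0.20, 0.85]]
(I − A)⁻¹ = adj(I−A) / det(I−A) ≈
  [   1.3058     0.5498]
  [   0.2749     1.1684]
First solve x = (I − A)⁻¹ d = adj(I−A)·d / det(I−A); in particular x_1 = (0.95·65 + 0.40·60) / 0.7275 = 85.75 / 0.7275 ≈ 117.86942.
Intermediate flow from 1 to 1: z_11 = a_11 · x_1 = 0.15 × 85.75 / 0.7275 = 12.8625 / 0.7275 ≈ 17.680.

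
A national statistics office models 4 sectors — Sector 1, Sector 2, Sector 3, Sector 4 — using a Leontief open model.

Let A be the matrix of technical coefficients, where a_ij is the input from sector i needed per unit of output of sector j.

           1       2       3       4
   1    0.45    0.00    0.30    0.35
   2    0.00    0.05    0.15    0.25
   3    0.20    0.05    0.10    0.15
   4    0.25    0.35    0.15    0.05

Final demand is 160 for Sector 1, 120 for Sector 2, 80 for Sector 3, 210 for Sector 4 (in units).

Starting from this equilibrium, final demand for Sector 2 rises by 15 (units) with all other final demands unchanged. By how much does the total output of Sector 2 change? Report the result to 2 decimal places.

Δx_2 = 19.25

I − A =
  [   0.55     0.00    -0.30    -0.35]
  [   0.00     0.95    -0.15    -0.25]
  [  -0.20    -0.05     0.90    -0.15]
  [  -0.25    -0.35    -0.15     0.95]
Compute the cofactors C_ij = (−1)^(i+j)·(3×3 minor ij) of I−A; the adjugate is their transpose:
adj(I−A) = Cᵀ =
  [ 0.695250   0.142875   0.312750   0.343125]
  [ 0.097875   0.300375   0.104625   0.131625]
  [ 0.201750   0.075125   0.365125   0.151750]
  [ 0.250875   0.160125   0.178500   0.409125]
det(I−A) = Σ_j (I−A)_1j·C_1j = (0.55)(0.695250) + (0.00)(0.097875) + (-0.30)(0.201750) + (-0.35)(0.250875) = 0.23405625
(I − A)⁻¹ = adj(I−A) / det(I−A) ≈
  [   2.9704     0.6104     1.3362     1.4660]
  [   0.4182     1.2833     0.4470     0.5624]
  [   0.8620     0.3210     1.5600     0.6483]
  [   1.0719     0.6841     0.7626     1.7480]
Δx = (I − A)⁻¹ Δd with Δd having +15 in the Sector 2 component and 0 elsewhere.
So Δx_2 = L_22 · (+15), where L_22 = adj(I−A)_22 / det(I−A) = 0.300375 / 0.23405625.
Δx_2 = 0.300375 × (+15) / 0.23405625 = 4.505625 / 0.23405625 ≈ 19.25.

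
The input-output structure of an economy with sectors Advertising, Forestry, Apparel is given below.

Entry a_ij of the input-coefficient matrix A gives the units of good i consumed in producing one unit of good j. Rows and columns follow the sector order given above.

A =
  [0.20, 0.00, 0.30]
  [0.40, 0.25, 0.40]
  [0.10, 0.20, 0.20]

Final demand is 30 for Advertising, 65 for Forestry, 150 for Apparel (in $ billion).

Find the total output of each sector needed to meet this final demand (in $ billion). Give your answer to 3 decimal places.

I − A =
  [   0.80     0.00    -0.30]
  [  -0.40     0.75    -0.40]
  [  -0.10    -0.20     0.80]
Cofactors of I−A, C_ij = (−1)^(i+j)·(minor ij) (rows/columns in the sector order above):
  C_11 = (0.75)(0.80) − (-0.40)(-0.20) = 0.5200
  C_12 = −[(-0.40)(0.80) − (-0.40)(-0.10)] = 0.3600
  C_13 = (-0.40)(-0.20) − (0.75)(-0.10) = 0.1550
  C_21 = −[(0.00)(0.80) − (-0.30)(-0.20)] = 0.0600
  C_22 = (0.80)(0.80) − (-0.30)(-0.10) = 0.6100
  C_23 = −[(0.80)(-0.20) − (0.00)(-0.10)] = 0.1600
  C_31 = (0.00)(-0.40) − (-0.30)(0.75) = 0.2250
  C_32 = −[(0.80)(-0.40) − (-0.30)(-0.40)] = 0.4400
  C_33 = (0.80)(0.75) − (0.00)(-0.40) = 0.6000
det(I−A) = Σ_j (I−A)_1j·C_1j = (0.80)(0.5200) + (0.00)(0.3600) + (-0.30)(0.1550) = 0.3695
adj(I−A) = Cᵀ =
  [ 0.5200   0.0600   0.2250]
  [ 0.3600   0.6100   0.4400]
  [ 0.1550   0.1600   0.6000]
(I − A)⁻¹ = adj(I−A) / det(I−A) ≈
  [   1.4073     0.1624     0.6089]
  [   0.9743     1.6509     1.1908]
  [   0.4195     0.4330     1.6238]
x = (I − A)⁻¹ d = adj(I−A)·d / det(I−A), with det(I−A) = 0.3695:
  x_1 = (0.5200·30 + 0.0600·65 + 0.2250·150) / 0.3695 = 53.25 / 0.3695 ≈ 144.114
  x_2 = (0.3600·30 + 0.6100·65 + 0.4400·150) / 0.3695 = 116.45 / 0.3695 ≈ 315.156
  x_3 = (0.1550·30 + 0.1600·65 + 0.6000·150) / 0.3695 = 105.05 / 0.3695 ≈ 284.303

x_1 = 144.114, x_2 = 315.156, x_3 = 284.303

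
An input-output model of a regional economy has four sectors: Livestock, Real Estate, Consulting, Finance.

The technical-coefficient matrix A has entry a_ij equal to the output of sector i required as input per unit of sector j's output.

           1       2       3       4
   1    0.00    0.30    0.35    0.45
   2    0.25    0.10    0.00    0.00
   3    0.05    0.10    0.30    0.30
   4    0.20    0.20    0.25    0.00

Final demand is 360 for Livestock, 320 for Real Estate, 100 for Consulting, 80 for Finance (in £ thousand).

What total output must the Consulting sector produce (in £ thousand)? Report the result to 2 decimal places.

x_3 = 529.76

I − A =
  [   1.00    -0.30    -0.35    -0.45]
  [  -0.25     0.90     0.00     0.00]
  [  -0.05    -0.10     0.70    -0.30]
  [  -0.20    -0.20    -0.25     1.00]
Compute the cofactors C_ij = (−1)^(i+j)·(3×3 minor ij) of I−A; the adjugate is their transpose:
adj(I−A) = Cᵀ =
  [ 0.562500   0.317750   0.416250   0.378000]
  [ 0.156250   0.517875   0.115625   0.105000]
  [ 0.139000   0.188500   0.721500   0.279000]
  [ 0.178500   0.214250   0.286750   0.553000]
det(I−A) = Σ_j (I−A)_1j·C_1j = (1.00)(0.562500) + (-0.30)(0.156250) + (-0.35)(0.139000) + (-0.45)(0.178500) = 0.38665
(I − A)⁻¹ = adj(I−A) / det(I−A) ≈
  [   1.4548     0.8218     1.0766     0.9776]
  [   0.4041     1.3394     0.2990     0.2716]
  [   0.3595     0.4875     1.8660     0.7216]
  [   0.4617     0.5541     0.7416     1.4302]
x = (I − A)⁻¹ d = adj(I−A)·d / det(I−A), with det(I−A) = 0.38665:
  x_1 = (0.562500·360 + 0.317750·320 + 0.416250·100 + 0.378000·80) / 0.38665 = 376.045 / 0.38665 ≈ 972.57
  x_2 = (0.156250·360 + 0.517875·320 + 0.115625·100 + 0.105000·80) / 0.38665 = 241.9325 / 0.38665 ≈ 625.71
  x_3 = (0.139000·360 + 0.188500·320 + 0.721500·100 + 0.279000·80) / 0.38665 = 204.83 / 0.38665 ≈ 529.76
  x_4 = (0.178500·360 + 0.214250·320 + 0.286750·100 + 0.553000·80) / 0.38665 = 205.735 / 0.38665 ≈ 532.10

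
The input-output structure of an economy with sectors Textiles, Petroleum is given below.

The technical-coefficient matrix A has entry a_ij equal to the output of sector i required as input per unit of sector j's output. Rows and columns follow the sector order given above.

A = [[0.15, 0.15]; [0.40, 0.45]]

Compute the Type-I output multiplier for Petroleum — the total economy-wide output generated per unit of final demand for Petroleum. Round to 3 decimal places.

m_2 = 2.454

I − A =
  [   0.85    -0.15]
  [  -0.40     0.55]
det(I−A) = (0.85)(0.55) − (-0.15)(-0.40) = 0.4075
adj(I−A) = [[0.55, 0.15], [0.40, 0.85]]
(I − A)⁻¹ = adj(I−A) / det(I−A) ≈
  [   1.3497     0.3681]
  [   0.9816     2.0859]
The output multiplier for sector j is the column-j sum of the Leontief inverse (I − A)⁻¹ = adj(I−A) / det(I−A).
Column 2 of adj(I−A): (0.15, 0.85); det(I−A) = 0.4075.
m_2 = (0.15 + 0.85) / 0.4075 = 1.00 / 0.4075 ≈ 2.454.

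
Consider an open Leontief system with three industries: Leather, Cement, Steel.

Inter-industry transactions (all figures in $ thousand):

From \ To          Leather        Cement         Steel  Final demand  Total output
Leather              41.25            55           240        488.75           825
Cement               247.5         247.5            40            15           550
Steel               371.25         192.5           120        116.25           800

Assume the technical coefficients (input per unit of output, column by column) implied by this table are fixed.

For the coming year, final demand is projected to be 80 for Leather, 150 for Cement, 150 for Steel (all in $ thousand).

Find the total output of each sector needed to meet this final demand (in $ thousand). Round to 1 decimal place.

Technical coefficients a_ij = z_ij / X_j:
  a_11 = 41.25/825 = 0.05, a_21 = 247.5/825 = 0.30, a_31 = 371.25/825 = 0.45
  a_12 = 55/550 = 0.10, a_22 = 247.5/550 = 0.45, a_32 = 192.5/550 = 0.35
  a_13 = 240/800 = 0.30, a_23 = 40/800 = 0.05, a_33 = 120/800 = 0.15
I − A =
  [   0.95    -0.10    -0.30]
  [  -0.30     0.55    -0.05]
  [  -0.45    -0.35     0.85]
Cofactors of I−A, C_ij = (−1)^(i+j)·(minor ij) (rows/columns in the sector order above):
  C_11 = (0.55)(0.85) − (-0.05)(-0.35) = 0.4500
  C_12 = −[(-0.30)(0.85) − (-0.05)(-0.45)] = 0.2775
  C_13 = (-0.30)(-0.35) − (0.55)(-0.45) = 0.3525
  C_21 = −[(-0.10)(0.85) − (-0.30)(-0.35)] = 0.1900
  C_22 = (0.95)(0.85) − (-0.30)(-0.45) = 0.6725
  C_23 = −[(0.95)(-0.35) − (-0.10)(-0.45)] = 0.3775
  C_31 = (-0.10)(-0.05) − (-0.30)(0.55) = 0.1700
  C_32 = −[(0.95)(-0.05) − (-0.30)(-0.30)] = 0.1375
  C_33 = (0.95)(0.55) − (-0.10)(-0.30) = 0.4925
det(I−A) = Σ_j (I−A)_1j·C_1j = (0.95)(0.4500) + (-0.10)(0.2775) + (-0.30)(0.3525) = 0.2940
adj(I−A) = Cᵀ =
  [ 0.4500   0.1900   0.1700]
  [ 0.2775   0.6725   0.1375]
  [ 0.3525   0.3775   0.4925]
(I − A)⁻¹ = adj(I−A) / det(I−A) ≈
  [   1.5306     0.6463     0.5782]
  [   0.9439     2.2874     0.4677]
  [   1.1990     1.2840     1.6752]
x = (I − A)⁻¹ d = adj(I−A)·d / det(I−A), with det(I−A) = 0.2940:
  x_1 = (0.4500·80 + 0.1900·150 + 0.1700·150) / 0.2940 = 90.00 / 0.2940 ≈ 306.1
  x_2 = (0.2775·80 + 0.6725·150 + 0.1375·150) / 0.2940 = 143.70 / 0.2940 ≈ 488.8
  x_3 = (0.3525·80 + 0.3775·150 + 0.4925·150) / 0.2940 = 158.70 / 0.2940 ≈ 539.8

x_1 = 306.1, x_2 = 488.8, x_3 = 539.8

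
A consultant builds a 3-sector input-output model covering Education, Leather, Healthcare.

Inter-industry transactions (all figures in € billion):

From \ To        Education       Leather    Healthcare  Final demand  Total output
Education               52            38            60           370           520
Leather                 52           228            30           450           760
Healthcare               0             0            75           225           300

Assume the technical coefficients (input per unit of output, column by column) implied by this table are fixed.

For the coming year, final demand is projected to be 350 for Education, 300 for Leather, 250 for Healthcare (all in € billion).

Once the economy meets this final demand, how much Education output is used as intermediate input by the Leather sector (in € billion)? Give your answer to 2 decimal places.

Technical coefficients a_ij = z_ij / X_j:
  a_EE = 52/520 = 0.10, a_LE = 52/520 = 0.10, a_HE = 0/520 = 0.00
  a_EL = 38/760 = 0.05, a_LL = 228/760 = 0.30, a_HL = 0/760 = 0.00
  a_EH = 60/300 = 0.20, a_LH = 30/300 = 0.10, a_HH = 75/300 = 0.25
I − A =
  [   0.90    -0.05    -0.20]
  [  -0.10     0.70    -0.10]
  [   0.00     0.00     0.75]
Cofactors of I−A, C_ij = (−1)^(i+j)·(minor ij) (rows/columns in the sector order above):
  C_11 = (0.70)(0.75) − (-0.10)(0.00) = 0.5250
  C_12 = −[(-0.10)(0.75) − (-0.10)(0.00)] = 0.0750
  C_13 = (-0.10)(0.00) − (0.70)(0.00) = 0.0000
  C_21 = −[(-0.05)(0.75) − (-0.20)(0.00)] = 0.0375
  C_22 = (0.90)(0.75) − (-0.20)(0.00) = 0.6750
  C_23 = −[(0.90)(0.00) − (-0.05)(0.00)] = 0.0000
  C_31 = (-0.05)(-0.10) − (-0.20)(0.70) = 0.1450
  C_32 = −[(0.90)(-0.10) − (-0.20)(-0.10)] = 0.1100
  C_33 = (0.90)(0.70) − (-0.05)(-0.10) = 0.6250
det(I−A) = Σ_j (I−A)_1j·C_1j = (0.90)(0.5250) + (-0.05)(0.0750) + (-0.20)(0.0000) = 0.46875
adj(I−A) = Cᵀ =
  [ 0.5250   0.0375   0.1450]
  [ 0.0750   0.6750   0.1100]
  [ 0.0000   0.0000   0.6250]
(I − A)⁻¹ = adj(I−A) / det(I−A) ≈
  [   1.1200     0.0800     0.3093]
  [   0.1600     1.4400     0.2347]
  [   0.0000     0.0000     1.3333]
First solve x = (I − A)⁻¹ d = adj(I−A)·d / det(I−A); in particular x_L = (0.0750·350 + 0.6750·300 + 0.1100·250) / 0.46875 = 256.25 / 0.46875 ≈ 546.6667.
Intermediate flow from E to L: z_EL = a_EL · x_L = 0.05 × 256.25 / 0.46875 = 12.8125 / 0.46875 ≈ 27.33.

z_EL = 27.33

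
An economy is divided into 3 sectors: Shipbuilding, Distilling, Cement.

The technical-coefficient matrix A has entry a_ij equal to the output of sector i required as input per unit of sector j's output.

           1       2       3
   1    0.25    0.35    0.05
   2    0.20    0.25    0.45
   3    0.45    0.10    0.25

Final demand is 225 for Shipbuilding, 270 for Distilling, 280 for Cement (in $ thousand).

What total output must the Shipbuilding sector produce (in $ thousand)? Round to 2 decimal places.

x_1 = 985.37

I − A =
  [   0.75    -0.35    -0.05]
  [  -0.20     0.75    -0.45]
  [  -0.45    -0.10     0.75]
Cofactors of I−A, C_ij = (−1)^(i+j)·(minor ij) (rows/columns in the sector order above):
  C_11 = (0.75)(0.75) − (-0.45)(-0.10) = 0.5175
  C_12 = −[(-0.20)(0.75) − (-0.45)(-0.45)] = 0.3525
  C_13 = (-0.20)(-0.10) − (0.75)(-0.45) = 0.3575
  C_21 = −[(-0.35)(0.75) − (-0.05)(-0.10)] = 0.2675
  C_22 = (0.75)(0.75) − (-0.05)(-0.45) = 0.5400
  C_23 = −[(0.75)(-0.10) − (-0.35)(-0.45)] = 0.2325
  C_31 = (-0.35)(-0.45) − (-0.05)(0.75) = 0.1950
  C_32 = −[(0.75)(-0.45) − (-0.05)(-0.20)] = 0.3475
  C_33 = (0.75)(0.75) − (-0.35)(-0.20) = 0.4925
det(I−A) = Σ_j (I−A)_1j·C_1j = (0.75)(0.5175) + (-0.35)(0.3525) + (-0.05)(0.3575) = 0.246875
adj(I−A) = Cᵀ =
  [ 0.5175   0.2675   0.1950]
  [ 0.3525   0.5400   0.3475]
  [ 0.3575   0.2325   0.4925]
(I − A)⁻¹ = adj(I−A) / det(I−A) ≈
  [   2.0962     1.0835     0.7899]
  [   1.4278     2.1873     1.4076]
  [   1.4481     0.9418     1.9949]
x = (I − A)⁻¹ d = adj(I−A)·d / det(I−A), with det(I−A) = 0.246875:
  x_1 = (0.5175·225 + 0.2675·270 + 0.1950·280) / 0.246875 = 243.2625 / 0.246875 ≈ 985.37
  x_2 = (0.3525·225 + 0.5400·270 + 0.3475·280) / 0.246875 = 322.4125 / 0.246875 ≈ 1305.97
  x_3 = (0.3575·225 + 0.2325·270 + 0.4925·280) / 0.246875 = 281.1125 / 0.246875 ≈ 1138.68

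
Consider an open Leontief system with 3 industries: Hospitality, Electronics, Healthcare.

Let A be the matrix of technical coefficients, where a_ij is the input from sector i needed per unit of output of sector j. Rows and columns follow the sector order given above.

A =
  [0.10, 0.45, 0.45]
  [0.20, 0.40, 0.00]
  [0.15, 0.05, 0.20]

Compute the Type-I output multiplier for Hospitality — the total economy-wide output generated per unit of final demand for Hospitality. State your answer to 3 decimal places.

m_1 = 2.349

I − A =
  [   0.90    -0.45    -0.45]
  [  -0.20     0.60     0.00]
  [  -0.15    -0.05     0.80]
Cofactors of I−A, C_ij = (−1)^(i+j)·(minor ij) (rows/columns in the sector order above):
  C_11 = (0.60)(0.80) − (0.00)(-0.05) = 0.4800
  C_12 = −[(-0.20)(0.80) − (0.00)(-0.15)] = 0.1600
  C_13 = (-0.20)(-0.05) − (0.60)(-0.15) = 0.1000
  C_21 = −[(-0.45)(0.80) − (-0.45)(-0.05)] = 0.3825
  C_22 = (0.90)(0.80) − (-0.45)(-0.15) = 0.6525
  C_23 = −[(0.90)(-0.05) − (-0.45)(-0.15)] = 0.1125
  C_31 = (-0.45)(0.00) − (-0.45)(0.60) = 0.2700
  C_32 = −[(0.90)(0.00) − (-0.45)(-0.20)] = 0.0900
  C_33 = (0.90)(0.60) − (-0.45)(-0.20) = 0.4500
det(I−A) = Σ_j (I−A)_1j·C_1j = (0.90)(0.4800) + (-0.45)(0.1600) + (-0.45)(0.1000) = 0.3150
adj(I−A) = Cᵀ =
  [ 0.4800   0.3825   0.2700]
  [ 0.1600   0.6525   0.0900]
  [ 0.1000   0.1125   0.4500]
(I − A)⁻¹ = adj(I−A) / det(I−A) ≈
  [   1.5238     1.2143     0.8571]
  [   0.5079     2.0714     0.2857]
  [   0.3175     0.3571     1.4286]
The output multiplier for sector j is the column-j sum of the Leontief inverse (I − A)⁻¹ = adj(I−A) / det(I−A).
Column 1 of adj(I−A): (0.4800, 0.1600, 0.1000); det(I−A) = 0.3150.
m_1 = (0.4800 + 0.1600 + 0.1000) / 0.3150 = 0.74 / 0.3150 ≈ 2.349.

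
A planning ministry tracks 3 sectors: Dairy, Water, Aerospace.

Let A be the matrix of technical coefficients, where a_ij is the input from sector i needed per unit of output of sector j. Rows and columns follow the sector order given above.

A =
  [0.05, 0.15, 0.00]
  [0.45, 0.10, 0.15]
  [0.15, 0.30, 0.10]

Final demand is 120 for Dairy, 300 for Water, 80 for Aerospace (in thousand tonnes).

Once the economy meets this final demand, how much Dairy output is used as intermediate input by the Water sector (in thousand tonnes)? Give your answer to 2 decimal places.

I − A =
  [   0.95    -0.15     0.00]
  [  -0.45     0.90    -0.15]
  [  -0.15    -0.30     0.90]
Cofactors of I−A, C_ij = (−1)^(i+j)·(minor ij) (rows/columns in the sector order above):
  C_11 = (0.90)(0.90) − (-0.15)(-0.30) = 0.7650
  C_12 = −[(-0.45)(0.90) − (-0.15)(-0.15)] = 0.4275
  C_13 = (-0.45)(-0.30) − (0.90)(-0.15) = 0.2700
  C_21 = −[(-0.15)(0.90) − (0.00)(-0.30)] = 0.1350
  C_22 = (0.95)(0.90) − (0.00)(-0.15) = 0.8550
  C_23 = −[(0.95)(-0.30) − (-0.15)(-0.15)] = 0.3075
  C_31 = (-0.15)(-0.15) − (0.00)(0.90) = 0.0225
  C_32 = −[(0.95)(-0.15) − (0.00)(-0.45)] = 0.1425
  C_33 = (0.95)(0.90) − (-0.15)(-0.45) = 0.7875
det(I−A) = Σ_j (I−A)_1j·C_1j = (0.95)(0.7650) + (-0.15)(0.4275) + (0.00)(0.2700) = 0.662625
adj(I−A) = Cᵀ =
  [ 0.7650   0.1350   0.0225]
  [ 0.4275   0.8550   0.1425]
  [ 0.2700   0.3075   0.7875]
(I − A)⁻¹ = adj(I−A) / det(I−A) ≈
  [   1.1545     0.2037     0.0340]
  [   0.6452     1.2903     0.2151]
  [   0.4075     0.4641     1.1885]
First solve x = (I − A)⁻¹ d = adj(I−A)·d / det(I−A); in particular x_W = (0.4275·120 + 0.8550·300 + 0.1425·80) / 0.662625 = 319.20 / 0.662625 ≈ 481.7204.
Intermediate flow from D to W: z_DW = a_DW · x_W = 0.15 × 319.20 / 0.662625 = 47.88 / 0.662625 ≈ 72.26.

z_DW = 72.26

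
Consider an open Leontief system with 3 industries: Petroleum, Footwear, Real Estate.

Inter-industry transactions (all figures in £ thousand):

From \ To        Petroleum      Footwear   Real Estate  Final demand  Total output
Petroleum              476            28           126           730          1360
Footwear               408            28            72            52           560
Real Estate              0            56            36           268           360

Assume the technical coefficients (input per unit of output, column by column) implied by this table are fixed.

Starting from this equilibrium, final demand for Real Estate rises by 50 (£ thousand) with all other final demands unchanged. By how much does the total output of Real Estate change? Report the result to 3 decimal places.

Technical coefficients a_ij = z_ij / X_j:
  a_11 = 476/1360 = 0.35, a_21 = 408/1360 = 0.30, a_31 = 0/1360 = 0.00
  a_12 = 28/560 = 0.05, a_22 = 28/560 = 0.05, a_32 = 56/560 = 0.10
  a_13 = 126/360 = 0.35, a_23 = 72/360 = 0.20, a_33 = 36/360 = 0.10
I − A =
  [   0.65    -0.05    -0.35]
  [  -0.30     0.95    -0.20]
  [   0.00    -0.10     0.90]
Cofactors of I−A, C_ij = (−1)^(i+j)·(minor ij) (rows/columns in the sector order above):
  C_11 = (0.95)(0.90) − (-0.20)(-0.10) = 0.8350
  C_12 = −[(-0.30)(0.90) − (-0.20)(0.00)] = 0.2700
  C_13 = (-0.30)(-0.10) − (0.95)(0.00) = 0.0300
  C_21 = −[(-0.05)(0.90) − (-0.35)(-0.10)] = 0.0800
  C_22 = (0.65)(0.90) − (-0.35)(0.00) = 0.5850
  C_23 = −[(0.65)(-0.10) − (-0.05)(0.00)] = 0.0650
  C_31 = (-0.05)(-0.20) − (-0.35)(0.95) = 0.3425
  C_32 = −[(0.65)(-0.20) − (-0.35)(-0.30)] = 0.2350
  C_33 = (0.65)(0.95) − (-0.05)(-0.30) = 0.6025
det(I−A) = Σ_j (I−A)_1j·C_1j = (0.65)(0.8350) + (-0.05)(0.2700) + (-0.35)(0.0300) = 0.51875
adj(I−A) = Cᵀ =
  [ 0.8350   0.0800   0.3425]
  [ 0.2700   0.5850   0.2350]
  [ 0.0300   0.0650   0.6025]
(I − A)⁻¹ = adj(I−A) / det(I−A) ≈
  [   1.6096     0.1542     0.6602]
  [   0.5205     1.1277     0.4530]
  [   0.0578     0.1253     1.1614]
Δx = (I − A)⁻¹ Δd with Δd having +50 in the Real Estate component and 0 elsewhere.
So Δx_3 = L_33 · (+50), where L_33 = adj(I−A)_33 / det(I−A) = 0.6025 / 0.51875.
Δx_3 = 0.6025 × (+50) / 0.51875 = 30.125 / 0.51875 ≈ 58.072.

Δx_3 = 58.072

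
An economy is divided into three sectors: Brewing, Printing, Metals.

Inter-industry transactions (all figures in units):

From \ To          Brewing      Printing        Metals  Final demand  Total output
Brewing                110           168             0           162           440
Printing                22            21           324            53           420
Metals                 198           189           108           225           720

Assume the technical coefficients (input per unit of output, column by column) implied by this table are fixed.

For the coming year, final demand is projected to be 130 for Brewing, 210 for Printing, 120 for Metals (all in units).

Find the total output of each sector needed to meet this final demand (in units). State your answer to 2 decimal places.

Technical coefficients a_ij = z_ij / X_j:
  a_BB = 110/440 = 0.25, a_PB = 22/440 = 0.05, a_MB = 198/440 = 0.45
  a_BP = 168/420 = 0.40, a_PP = 21/420 = 0.05, a_MP = 189/420 = 0.45
  a_BM = 0/720 = 0.00, a_PM = 324/720 = 0.45, a_MM = 108/720 = 0.15
I − A =
  [   0.75    -0.40     0.00]
  [  -0.05     0.95    -0.45]
  [  -0.45    -0.45     0.85]
Cofactors of I−A, C_ij = (−1)^(i+j)·(minor ij) (rows/columns in the sector order above):
  C_11 = (0.95)(0.85) − (-0.45)(-0.45) = 0.6050
  C_12 = −[(-0.05)(0.85) − (-0.45)(-0.45)] = 0.2450
  C_13 = (-0.05)(-0.45) − (0.95)(-0.45) = 0.4500
  C_21 = −[(-0.40)(0.85) − (0.00)(-0.45)] = 0.3400
  C_22 = (0.75)(0.85) − (0.00)(-0.45) = 0.6375
  C_23 = −[(0.75)(-0.45) − (-0.40)(-0.45)] = 0.5175
  C_31 = (-0.40)(-0.45) − (0.00)(0.95) = 0.1800
  C_32 = −[(0.75)(-0.45) − (0.00)(-0.05)] = 0.3375
  C_33 = (0.75)(0.95) − (-0.40)(-0.05) = 0.6925
det(I−A) = Σ_j (I−A)_1j·C_1j = (0.75)(0.6050) + (-0.40)(0.2450) + (0.00)(0.4500) = 0.35575
adj(I−A) = Cᵀ =
  [ 0.6050   0.3400   0.1800]
  [ 0.2450   0.6375   0.3375]
  [ 0.4500   0.5175   0.6925]
(I − A)⁻¹ = adj(I−A) / det(I−A) ≈
  [   1.7006     0.9557     0.5060]
  [   0.6887     1.7920     0.9487]
  [   1.2649     1.4547     1.9466]
x = (I − A)⁻¹ d = adj(I−A)·d / det(I−A), with det(I−A) = 0.35575:
  x_B = (0.6050·130 + 0.3400·210 + 0.1800·120) / 0.35575 = 171.65 / 0.35575 ≈ 482.50
  x_P = (0.2450·130 + 0.6375·210 + 0.3375·120) / 0.35575 = 206.225 / 0.35575 ≈ 579.69
  x_M = (0.4500·130 + 0.5175·210 + 0.6925·120) / 0.35575 = 250.275 / 0.35575 ≈ 703.51

x_B = 482.50, x_P = 579.69, x_M = 703.51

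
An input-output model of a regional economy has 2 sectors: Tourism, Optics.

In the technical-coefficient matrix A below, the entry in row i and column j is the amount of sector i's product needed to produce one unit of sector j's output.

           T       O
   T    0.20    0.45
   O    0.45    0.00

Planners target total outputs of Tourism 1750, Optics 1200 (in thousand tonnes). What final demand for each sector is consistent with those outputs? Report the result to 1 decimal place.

I − A =
  [   0.80    -0.45]
  [  -0.45     1.00]
d = (I − A) x:
  d_T = (+0.80)·1750 + (-0.45)·1200 = 860.0
  d_O = (-0.45)·1750 + (+1.00)·1200 = 412.5

d_T = 860.0, d_O = 412.5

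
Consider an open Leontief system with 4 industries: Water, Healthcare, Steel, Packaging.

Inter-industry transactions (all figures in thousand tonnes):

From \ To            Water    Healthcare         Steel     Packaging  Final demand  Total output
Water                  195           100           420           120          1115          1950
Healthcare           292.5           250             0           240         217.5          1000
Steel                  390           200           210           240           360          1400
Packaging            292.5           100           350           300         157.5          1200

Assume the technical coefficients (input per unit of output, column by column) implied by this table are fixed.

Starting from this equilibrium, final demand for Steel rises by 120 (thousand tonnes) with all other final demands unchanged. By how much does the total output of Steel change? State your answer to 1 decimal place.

Δx_3 = 187.1

Technical coefficients a_ij = z_ij / X_j:
  a_11 = 195/1950 = 0.10, a_21 = 292.5/1950 = 0.15, a_31 = 390/1950 = 0.20, a_41 = 292.5/1950 = 0.15
  a_12 = 100/1000 = 0.10, a_22 = 250/1000 = 0.25, a_32 = 200/1000 = 0.20, a_42 = 100/1000 = 0.10
  a_13 = 420/1400 = 0.30, a_23 = 0/1400 = 0.00, a_33 = 210/1400 = 0.15, a_43 = 350/1400 = 0.25
  a_14 = 120/1200 = 0.10, a_24 = 240/1200 = 0.20, a_34 = 240/1200 = 0.20, a_44 = 300/1200 = 0.25
I − A =
  [   0.90    -0.10    -0.30    -0.10]
  [  -0.15     0.75     0.00    -0.20]
  [  -0.20    -0.20     0.85    -0.20]
  [  -0.15    -0.10    -0.25     0.75]
Compute the cofactors C_ij = (−1)^(i+j)·(3×3 minor ij) of I−A; the adjugate is their transpose:
adj(I−A) = Cᵀ =
  [ 0.413625   0.123250   0.186500   0.137750]
  [ 0.123625   0.457000   0.091500   0.162750]
  [ 0.162500   0.170000   0.461250   0.190000]
  [ 0.153375   0.142250   0.203250   0.507000]
det(I−A) = Σ_j (I−A)_1j·C_1j = (0.90)(0.413625) + (-0.10)(0.123625) + (-0.30)(0.162500) + (-0.10)(0.153375) = 0.2958125
(I − A)⁻¹ = adj(I−A) / det(I−A) ≈
  [   1.3983     0.4166     0.6305     0.4657]
  [   0.4179     1.5449     0.3093     0.5502]
  [   0.5493     0.5747     1.5593     0.6423]
  [   0.5185     0.4809     0.6871     1.7139]
Δx = (I − A)⁻¹ Δd with Δd having +120 in the Steel component and 0 elsewhere.
So Δx_3 = L_33 · (+120), where L_33 = adj(I−A)_33 / det(I−A) = 0.461250 / 0.2958125.
Δx_3 = 0.461250 × (+120) / 0.2958125 = 55.35 / 0.2958125 ≈ 187.1.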